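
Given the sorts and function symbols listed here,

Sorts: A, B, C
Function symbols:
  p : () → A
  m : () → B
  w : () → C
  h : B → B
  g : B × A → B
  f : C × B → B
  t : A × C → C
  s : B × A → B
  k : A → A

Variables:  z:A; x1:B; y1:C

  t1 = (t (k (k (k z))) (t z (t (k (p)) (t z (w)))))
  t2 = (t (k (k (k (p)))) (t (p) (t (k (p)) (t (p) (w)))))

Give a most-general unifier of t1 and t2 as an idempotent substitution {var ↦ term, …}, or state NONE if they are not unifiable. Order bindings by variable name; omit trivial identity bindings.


{z ↦ (p)}


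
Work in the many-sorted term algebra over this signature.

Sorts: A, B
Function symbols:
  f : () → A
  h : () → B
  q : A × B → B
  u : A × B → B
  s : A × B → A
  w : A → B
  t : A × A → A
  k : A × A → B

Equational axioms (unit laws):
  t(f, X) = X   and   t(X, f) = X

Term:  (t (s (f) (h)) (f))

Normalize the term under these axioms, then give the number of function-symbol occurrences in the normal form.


1. (t (s (f) (h)) (f))  →  (s (f) (h))
normal form: (s (f) (h))

size = 3


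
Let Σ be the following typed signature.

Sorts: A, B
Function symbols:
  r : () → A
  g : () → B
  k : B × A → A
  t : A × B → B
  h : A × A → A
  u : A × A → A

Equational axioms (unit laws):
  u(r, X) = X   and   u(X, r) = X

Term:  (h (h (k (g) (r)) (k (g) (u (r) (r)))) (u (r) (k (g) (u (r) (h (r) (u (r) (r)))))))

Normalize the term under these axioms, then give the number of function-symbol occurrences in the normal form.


size = 13

1. (h (h (k (g) (r)) (k (g) (u (r) (r)))) (u (r) (k (g) (u (r) (h (r) (u (r) (r)))))))  →  (h (h (k (g) (r)) (k (g) (r))) (u (r) (k (g) (u (r) (h (r) (u (r) (r)))))))
2. (h (h (k (g) (r)) (k (g) (r))) (u (r) (k (g) (u (r) (h (r) (u (r) (r)))))))  →  (h (h (k (g) (r)) (k (g) (r))) (k (g) (u (r) (h (r) (u (r) (r))))))
3. (h (h (k (g) (r)) (k (g) (r))) (k (g) (u (r) (h (r) (u (r) (r))))))  →  (h (h (k (g) (r)) (k (g) (r))) (k (g) (h (r) (u (r) (r)))))
4. (h (h (k (g) (r)) (k (g) (r))) (k (g) (h (r) (u (r) (r)))))  →  (h (h (k (g) (r)) (k (g) (r))) (k (g) (h (r) (r))))
normal form: (h (h (k (g) (r)) (k (g) (r))) (k (g) (h (r) (r))))


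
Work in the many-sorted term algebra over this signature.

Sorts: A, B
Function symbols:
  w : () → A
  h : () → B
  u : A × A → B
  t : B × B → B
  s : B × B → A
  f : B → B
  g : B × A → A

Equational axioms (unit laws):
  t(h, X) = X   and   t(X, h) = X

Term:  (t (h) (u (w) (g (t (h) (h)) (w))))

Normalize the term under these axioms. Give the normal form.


1. (t (h) (u (w) (g (t (h) (h)) (w))))  →  (u (w) (g (t (h) (h)) (w)))
2. (u (w) (g (t (h) (h)) (w)))  →  (u (w) (g (h) (w)))

normal form = (u (w) (g (h) (w)))


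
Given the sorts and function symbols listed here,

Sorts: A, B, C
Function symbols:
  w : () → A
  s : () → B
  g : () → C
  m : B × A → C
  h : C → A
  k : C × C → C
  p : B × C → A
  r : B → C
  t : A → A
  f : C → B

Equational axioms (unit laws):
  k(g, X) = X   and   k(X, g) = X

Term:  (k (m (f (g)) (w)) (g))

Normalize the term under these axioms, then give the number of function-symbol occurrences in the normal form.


size = 4

1. (k (m (f (g)) (w)) (g))  →  (m (f (g)) (w))
normal form: (m (f (g)) (w))


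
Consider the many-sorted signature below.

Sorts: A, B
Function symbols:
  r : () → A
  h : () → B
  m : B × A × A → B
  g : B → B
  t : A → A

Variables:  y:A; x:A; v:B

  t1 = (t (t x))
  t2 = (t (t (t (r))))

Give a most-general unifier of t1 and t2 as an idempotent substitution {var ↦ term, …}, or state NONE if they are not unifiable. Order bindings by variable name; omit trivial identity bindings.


{x ↦ (t (r))}


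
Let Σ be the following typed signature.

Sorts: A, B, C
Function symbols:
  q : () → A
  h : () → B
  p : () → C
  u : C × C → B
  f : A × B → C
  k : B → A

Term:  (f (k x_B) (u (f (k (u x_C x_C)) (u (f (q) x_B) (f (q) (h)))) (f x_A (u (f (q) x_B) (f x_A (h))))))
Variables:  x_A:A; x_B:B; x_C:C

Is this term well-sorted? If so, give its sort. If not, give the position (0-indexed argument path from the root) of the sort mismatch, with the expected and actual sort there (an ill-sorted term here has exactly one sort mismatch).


    x_B : B
  (k x_B) : A
          x_C : C
          x_C : C
        (u x_C x_C) : B
      (k (u x_C x_C)) : A
          (q) : A
          x_B : B
        (f (q) x_B) : C
          (q) : A
          (h) : B
        (f (q) (h)) : C
      (u (f (q) x_B) (f (q) (h))) : B
    (f (k (u x_C x_C)) (u (f (q) x_B) (f (q) (h)))) : C
      x_A : A
          (q) : A
          x_B : B
        (f (q) x_B) : C
          x_A : A
          (h) : B
        (f x_A (h)) : C
      (u (f (q) x_B) (f x_A (h))) : B
    (f x_A (u (f (q) x_B) (f x_A (h)))) : C
  (u (f (k (u x_C x_C)) (u (f (q) x_B) (f (q) (h)))) (f x_A (u (f (q) x_B) (f x_A (h))))) : B
(f (k x_B) (u (f (k (u x_C x_C)) (u (f (q) x_B) (f (q) (h)))) (f x_A (u (f (q) x_B) (f x_A (h)))))) : C

well-sorted; sort = C


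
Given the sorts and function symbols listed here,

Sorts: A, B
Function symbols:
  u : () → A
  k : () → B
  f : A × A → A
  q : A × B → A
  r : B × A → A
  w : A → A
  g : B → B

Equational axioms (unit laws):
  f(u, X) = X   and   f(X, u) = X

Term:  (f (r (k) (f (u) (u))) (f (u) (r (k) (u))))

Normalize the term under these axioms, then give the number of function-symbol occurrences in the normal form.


size = 7

1. (f (r (k) (f (u) (u))) (f (u) (r (k) (u))))  →  (f (r (k) (u)) (f (u) (r (k) (u))))
2. (f (r (k) (u)) (f (u) (r (k) (u))))  →  (f (r (k) (u)) (r (k) (u)))
normal form: (f (r (k) (u)) (r (k) (u)))


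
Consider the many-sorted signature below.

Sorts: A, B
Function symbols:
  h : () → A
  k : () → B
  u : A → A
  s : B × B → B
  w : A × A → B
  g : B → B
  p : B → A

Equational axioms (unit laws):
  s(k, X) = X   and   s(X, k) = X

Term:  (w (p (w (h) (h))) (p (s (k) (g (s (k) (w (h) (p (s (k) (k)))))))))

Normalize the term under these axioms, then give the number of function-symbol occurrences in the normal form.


1. (w (p (w (h) (h))) (p (s (k) (g (s (k) (w (h) (p (s (k) (k)))))))))  →  (w (p (w (h) (h))) (p (g (s (k) (w (h) (p (s (k) (k))))))))
2. (w (p (w (h) (h))) (p (g (s (k) (w (h) (p (s (k) (k))))))))  →  (w (p (w (h) (h))) (p (g (w (h) (p (s (k) (k)))))))
3. (w (p (w (h) (h))) (p (g (w (h) (p (s (k) (k)))))))  →  (w (p (w (h) (h))) (p (g (w (h) (p (k))))))
normal form: (w (p (w (h) (h))) (p (g (w (h) (p (k))))))

size = 11


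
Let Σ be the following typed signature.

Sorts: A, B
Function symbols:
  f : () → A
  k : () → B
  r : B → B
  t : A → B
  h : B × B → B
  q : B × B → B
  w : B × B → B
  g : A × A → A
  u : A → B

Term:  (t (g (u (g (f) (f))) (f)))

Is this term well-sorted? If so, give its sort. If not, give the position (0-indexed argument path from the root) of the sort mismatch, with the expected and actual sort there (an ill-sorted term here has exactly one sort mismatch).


        (f) : A
        (f) : A
      (g (f) (f)) : A
    (u (g (f) (f))) : B
    (f) : A
  (g (u (g (f) (f))) (f)) : ✗ arg 0 at [0, 0] has sort B, expected A

ill-sorted at position [0, 0]: expected A, got B


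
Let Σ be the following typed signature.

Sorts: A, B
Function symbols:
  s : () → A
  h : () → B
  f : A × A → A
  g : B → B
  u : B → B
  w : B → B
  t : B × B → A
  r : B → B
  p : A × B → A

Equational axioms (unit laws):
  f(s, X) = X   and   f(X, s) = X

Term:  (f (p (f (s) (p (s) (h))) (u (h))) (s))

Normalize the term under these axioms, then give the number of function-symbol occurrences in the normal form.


size = 6

1. (f (p (f (s) (p (s) (h))) (u (h))) (s))  →  (p (f (s) (p (s) (h))) (u (h)))
2. (p (f (s) (p (s) (h))) (u (h)))  →  (p (p (s) (h)) (u (h)))
normal form: (p (p (s) (h)) (u (h)))


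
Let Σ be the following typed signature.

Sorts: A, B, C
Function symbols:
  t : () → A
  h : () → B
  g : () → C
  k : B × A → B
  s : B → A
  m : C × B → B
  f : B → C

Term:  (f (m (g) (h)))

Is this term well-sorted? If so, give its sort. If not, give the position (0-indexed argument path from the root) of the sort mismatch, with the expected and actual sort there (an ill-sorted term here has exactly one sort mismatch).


well-sorted; sort = C

    (g) : C
    (h) : B
  (m (g) (h)) : B
(f (m (g) (h))) : C


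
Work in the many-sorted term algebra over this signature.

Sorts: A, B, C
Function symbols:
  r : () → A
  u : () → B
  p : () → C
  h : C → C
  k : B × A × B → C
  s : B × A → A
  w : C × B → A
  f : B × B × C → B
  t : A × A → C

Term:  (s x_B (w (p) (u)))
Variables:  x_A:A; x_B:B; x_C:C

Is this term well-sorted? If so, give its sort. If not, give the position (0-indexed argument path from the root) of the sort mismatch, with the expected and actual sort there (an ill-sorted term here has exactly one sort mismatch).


well-sorted; sort = A

  x_B : B
    (p) : C
    (u) : B
  (w (p) (u)) : A
(s x_B (w (p) (u))) : A


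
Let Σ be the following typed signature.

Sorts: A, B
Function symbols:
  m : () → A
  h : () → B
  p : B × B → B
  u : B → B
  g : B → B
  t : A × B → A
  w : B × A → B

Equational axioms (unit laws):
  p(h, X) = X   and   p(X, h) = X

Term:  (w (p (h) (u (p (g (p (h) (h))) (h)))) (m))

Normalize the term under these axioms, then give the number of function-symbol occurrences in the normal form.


size = 5

1. (w (p (h) (u (p (g (p (h) (h))) (h)))) (m))  →  (w (u (p (g (p (h) (h))) (h))) (m))
2. (w (u (p (g (p (h) (h))) (h))) (m))  →  (w (u (g (p (h) (h)))) (m))
3. (w (u (g (p (h) (h)))) (m))  →  (w (u (g (h))) (m))
normal form: (w (u (g (h))) (m))


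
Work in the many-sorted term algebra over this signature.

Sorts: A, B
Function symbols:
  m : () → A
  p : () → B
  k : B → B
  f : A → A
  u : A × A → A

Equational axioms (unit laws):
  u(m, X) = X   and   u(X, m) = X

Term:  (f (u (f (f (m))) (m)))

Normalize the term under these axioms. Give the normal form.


normal form = (f (f (f (m))))

1. (f (u (f (f (m))) (m)))  →  (f (f (f (m))))


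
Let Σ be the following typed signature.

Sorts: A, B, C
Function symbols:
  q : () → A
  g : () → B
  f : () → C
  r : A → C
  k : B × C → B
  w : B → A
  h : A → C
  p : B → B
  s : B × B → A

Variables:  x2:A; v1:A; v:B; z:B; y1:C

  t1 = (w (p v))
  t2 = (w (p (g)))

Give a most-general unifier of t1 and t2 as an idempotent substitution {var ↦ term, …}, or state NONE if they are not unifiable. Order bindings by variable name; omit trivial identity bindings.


{v ↦ (g)}


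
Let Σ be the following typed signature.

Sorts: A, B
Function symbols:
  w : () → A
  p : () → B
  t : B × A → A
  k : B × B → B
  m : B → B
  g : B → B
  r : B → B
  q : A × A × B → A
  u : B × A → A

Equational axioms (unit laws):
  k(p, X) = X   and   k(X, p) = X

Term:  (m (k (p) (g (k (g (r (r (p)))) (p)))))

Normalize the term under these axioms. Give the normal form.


normal form = (m (g (g (r (r (p))))))

1. (m (k (p) (g (k (g (r (r (p)))) (p)))))  →  (m (g (k (g (r (r (p)))) (p))))
2. (m (g (k (g (r (r (p)))) (p))))  →  (m (g (g (r (r (p))))))


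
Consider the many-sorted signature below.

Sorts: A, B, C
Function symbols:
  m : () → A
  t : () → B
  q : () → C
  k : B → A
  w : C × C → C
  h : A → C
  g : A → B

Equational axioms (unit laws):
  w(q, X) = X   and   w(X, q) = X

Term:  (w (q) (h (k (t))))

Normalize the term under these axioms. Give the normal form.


normal form = (h (k (t)))

1. (w (q) (h (k (t))))  →  (h (k (t)))


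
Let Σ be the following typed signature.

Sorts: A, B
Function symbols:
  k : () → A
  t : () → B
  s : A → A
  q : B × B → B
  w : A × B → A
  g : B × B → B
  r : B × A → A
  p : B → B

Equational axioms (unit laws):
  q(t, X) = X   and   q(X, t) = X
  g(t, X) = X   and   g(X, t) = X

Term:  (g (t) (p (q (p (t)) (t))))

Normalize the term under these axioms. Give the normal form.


1. (g (t) (p (q (p (t)) (t))))  →  (p (q (p (t)) (t)))
2. (p (q (p (t)) (t)))  →  (p (p (t)))

normal form = (p (p (t)))


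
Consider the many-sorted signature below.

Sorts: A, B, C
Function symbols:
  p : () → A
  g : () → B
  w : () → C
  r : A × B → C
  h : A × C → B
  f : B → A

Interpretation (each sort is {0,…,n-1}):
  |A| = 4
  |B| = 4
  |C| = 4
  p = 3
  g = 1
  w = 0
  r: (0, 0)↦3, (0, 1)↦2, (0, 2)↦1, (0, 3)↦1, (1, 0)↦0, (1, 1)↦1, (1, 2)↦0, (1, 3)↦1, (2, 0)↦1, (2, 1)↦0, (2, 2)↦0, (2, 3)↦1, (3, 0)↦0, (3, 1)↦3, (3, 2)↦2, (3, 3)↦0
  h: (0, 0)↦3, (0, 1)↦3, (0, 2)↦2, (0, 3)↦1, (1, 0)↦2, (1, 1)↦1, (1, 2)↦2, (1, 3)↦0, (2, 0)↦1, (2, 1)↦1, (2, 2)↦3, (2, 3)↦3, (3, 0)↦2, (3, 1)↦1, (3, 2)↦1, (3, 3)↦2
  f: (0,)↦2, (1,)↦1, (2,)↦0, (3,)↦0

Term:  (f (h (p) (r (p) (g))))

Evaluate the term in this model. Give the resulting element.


value = 0

  p = 3
  p = 3
  g = 1
  (r (p) (g)) = r(3, 1) = 3
  (h (p) (r (p) (g))) = h(3, 3) = 2
  (f (h (p) (r (p) (g)))) = f(2,) = 0


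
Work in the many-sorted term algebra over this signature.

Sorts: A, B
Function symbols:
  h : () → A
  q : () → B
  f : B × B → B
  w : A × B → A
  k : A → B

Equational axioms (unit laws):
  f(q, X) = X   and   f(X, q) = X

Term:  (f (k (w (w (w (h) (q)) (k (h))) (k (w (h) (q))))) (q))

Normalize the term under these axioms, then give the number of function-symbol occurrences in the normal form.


size = 12

1. (f (k (w (w (w (h) (q)) (k (h))) (k (w (h) (q))))) (q))  →  (k (w (w (w (h) (q)) (k (h))) (k (w (h) (q)))))
normal form: (k (w (w (w (h) (q)) (k (h))) (k (w (h) (q)))))


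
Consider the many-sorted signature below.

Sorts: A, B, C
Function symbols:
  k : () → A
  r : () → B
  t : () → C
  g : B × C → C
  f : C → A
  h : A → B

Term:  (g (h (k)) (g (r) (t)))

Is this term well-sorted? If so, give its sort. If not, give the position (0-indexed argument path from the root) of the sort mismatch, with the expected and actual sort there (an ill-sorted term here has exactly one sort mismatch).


    (k) : A
  (h (k)) : B
    (r) : B
    (t) : C
  (g (r) (t)) : C
(g (h (k)) (g (r) (t))) : C

well-sorted; sort = C


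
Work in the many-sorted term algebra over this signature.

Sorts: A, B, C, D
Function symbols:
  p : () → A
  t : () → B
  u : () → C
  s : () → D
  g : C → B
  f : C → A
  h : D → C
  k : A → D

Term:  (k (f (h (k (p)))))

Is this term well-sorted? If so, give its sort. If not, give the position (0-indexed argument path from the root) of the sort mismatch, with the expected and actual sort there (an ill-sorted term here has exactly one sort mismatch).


        (p) : A
      (k (p)) : D
    (h (k (p))) : C
  (f (h (k (p)))) : A
(k (f (h (k (p))))) : D

well-sorted; sort = D


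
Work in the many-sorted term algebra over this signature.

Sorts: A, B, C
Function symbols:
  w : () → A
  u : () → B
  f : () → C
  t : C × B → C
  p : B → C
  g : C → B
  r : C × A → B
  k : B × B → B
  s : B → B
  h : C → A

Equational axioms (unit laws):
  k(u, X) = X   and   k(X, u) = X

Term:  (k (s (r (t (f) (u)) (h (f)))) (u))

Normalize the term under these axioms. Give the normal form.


1. (k (s (r (t (f) (u)) (h (f)))) (u))  →  (s (r (t (f) (u)) (h (f))))

normal form = (s (r (t (f) (u)) (h (f))))


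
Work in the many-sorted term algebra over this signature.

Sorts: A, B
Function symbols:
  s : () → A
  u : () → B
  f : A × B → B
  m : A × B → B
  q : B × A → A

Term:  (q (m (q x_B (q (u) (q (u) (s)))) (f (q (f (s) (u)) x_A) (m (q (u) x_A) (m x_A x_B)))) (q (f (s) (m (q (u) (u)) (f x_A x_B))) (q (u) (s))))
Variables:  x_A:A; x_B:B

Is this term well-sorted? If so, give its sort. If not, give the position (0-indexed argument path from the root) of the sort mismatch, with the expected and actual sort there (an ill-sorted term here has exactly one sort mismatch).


      x_B : B
        (u) : B
          (u) : B
          (s) : A
        (q (u) (s)) : A
      (q (u) (q (u) (s))) : A
    (q x_B (q (u) (q (u) (s)))) : A
          (s) : A
          (u) : B
        (f (s) (u)) : B
        x_A : A
      (q (f (s) (u)) x_A) : A
          (u) : B
          x_A : A
        (q (u) x_A) : A
          x_A : A
          x_B : B
        (m x_A x_B) : B
      (m (q (u) x_A) (m x_A x_B)) : B
    (f (q (f (s) (u)) x_A) (m (q (u) x_A) (m x_A x_B))) : B
  (m (q x_B (q (u) (q (u) (s)))) (f (q (f (s) (u)) x_A) (m (q (u) x_A) (m x_A x_B)))) : B
      (s) : A
          (u) : B
          (u) : B
        (q (u) (u)) : ✗ arg 1 at [1, 0, 1, 0, 1] has sort B, expected A
          x_A : A
          x_B : B
        (f x_A x_B) : B
      (u) : B
      (s) : A
    (q (u) (s)) : A

ill-sorted at position [1, 0, 1, 0, 1]: expected A, got B


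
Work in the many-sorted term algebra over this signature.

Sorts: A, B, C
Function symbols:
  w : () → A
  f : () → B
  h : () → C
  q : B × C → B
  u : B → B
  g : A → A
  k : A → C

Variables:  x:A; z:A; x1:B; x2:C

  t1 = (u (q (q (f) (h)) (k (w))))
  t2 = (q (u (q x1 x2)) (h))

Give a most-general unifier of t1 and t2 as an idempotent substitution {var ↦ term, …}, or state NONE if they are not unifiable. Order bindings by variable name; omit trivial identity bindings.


head clash or occurs-check failure — not unifiable

NONE (not unifiable)


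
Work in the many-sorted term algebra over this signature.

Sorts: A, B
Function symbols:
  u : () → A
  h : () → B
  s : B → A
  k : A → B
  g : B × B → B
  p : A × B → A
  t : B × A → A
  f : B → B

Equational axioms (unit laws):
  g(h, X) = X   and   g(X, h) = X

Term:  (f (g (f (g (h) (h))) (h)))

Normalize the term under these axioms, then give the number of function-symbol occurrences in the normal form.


1. (f (g (f (g (h) (h))) (h)))  →  (f (f (g (h) (h))))
2. (f (f (g (h) (h))))  →  (f (f (h)))
normal form: (f (f (h)))

size = 3


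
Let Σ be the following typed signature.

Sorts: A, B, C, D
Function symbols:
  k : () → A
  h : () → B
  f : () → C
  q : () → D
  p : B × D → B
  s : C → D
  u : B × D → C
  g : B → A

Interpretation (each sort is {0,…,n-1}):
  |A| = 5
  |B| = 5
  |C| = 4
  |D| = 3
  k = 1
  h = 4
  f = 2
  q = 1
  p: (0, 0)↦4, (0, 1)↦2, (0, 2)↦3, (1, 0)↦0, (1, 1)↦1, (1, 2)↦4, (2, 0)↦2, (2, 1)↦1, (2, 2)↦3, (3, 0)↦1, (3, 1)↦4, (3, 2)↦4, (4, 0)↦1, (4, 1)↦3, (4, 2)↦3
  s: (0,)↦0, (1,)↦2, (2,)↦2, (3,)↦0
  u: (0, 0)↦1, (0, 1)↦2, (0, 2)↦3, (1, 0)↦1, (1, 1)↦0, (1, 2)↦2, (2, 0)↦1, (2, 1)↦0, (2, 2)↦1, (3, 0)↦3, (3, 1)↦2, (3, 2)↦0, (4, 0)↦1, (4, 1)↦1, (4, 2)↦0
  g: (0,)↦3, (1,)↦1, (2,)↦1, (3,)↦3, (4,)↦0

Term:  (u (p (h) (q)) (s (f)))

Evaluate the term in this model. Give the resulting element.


  h = 4
  q = 1
  (p (h) (q)) = p(4, 1) = 3
  f = 2
  (s (f)) = s(2,) = 2
  (u (p (h) (q)) (s (f))) = u(3, 2) = 0

value = 0


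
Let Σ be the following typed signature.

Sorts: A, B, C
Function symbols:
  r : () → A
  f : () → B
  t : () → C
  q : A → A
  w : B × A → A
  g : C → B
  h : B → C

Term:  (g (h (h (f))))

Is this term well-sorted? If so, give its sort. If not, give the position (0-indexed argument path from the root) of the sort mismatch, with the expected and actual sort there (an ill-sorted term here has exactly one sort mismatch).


ill-sorted at position [0, 0]: expected B, got C

      (f) : B
    (h (f)) : C
  (h (h (f))) : ✗ arg 0 at [0, 0] has sort C, expected B


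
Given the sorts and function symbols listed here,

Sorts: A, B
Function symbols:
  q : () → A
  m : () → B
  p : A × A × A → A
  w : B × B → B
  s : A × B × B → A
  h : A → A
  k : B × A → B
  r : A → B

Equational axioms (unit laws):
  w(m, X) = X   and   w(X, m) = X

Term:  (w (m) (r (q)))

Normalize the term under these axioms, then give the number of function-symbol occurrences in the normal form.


size = 2

1. (w (m) (r (q)))  →  (r (q))
normal form: (r (q))


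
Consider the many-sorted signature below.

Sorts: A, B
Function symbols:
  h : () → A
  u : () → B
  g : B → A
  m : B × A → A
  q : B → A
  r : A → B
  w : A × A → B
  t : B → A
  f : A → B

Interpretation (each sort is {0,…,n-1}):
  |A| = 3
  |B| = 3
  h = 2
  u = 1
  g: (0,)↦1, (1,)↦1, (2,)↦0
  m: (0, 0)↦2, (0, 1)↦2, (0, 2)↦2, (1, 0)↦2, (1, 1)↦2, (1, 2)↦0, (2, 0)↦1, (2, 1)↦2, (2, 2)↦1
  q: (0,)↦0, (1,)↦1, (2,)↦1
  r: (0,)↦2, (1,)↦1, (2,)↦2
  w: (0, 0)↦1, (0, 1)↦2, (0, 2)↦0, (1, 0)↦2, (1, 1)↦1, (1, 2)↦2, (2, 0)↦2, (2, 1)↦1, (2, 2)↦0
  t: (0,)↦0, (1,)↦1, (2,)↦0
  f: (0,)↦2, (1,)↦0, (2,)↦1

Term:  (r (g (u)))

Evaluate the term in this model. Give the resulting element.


value = 1

  u = 1
  (g (u)) = g(1,) = 1
  (r (g (u))) = r(1,) = 1


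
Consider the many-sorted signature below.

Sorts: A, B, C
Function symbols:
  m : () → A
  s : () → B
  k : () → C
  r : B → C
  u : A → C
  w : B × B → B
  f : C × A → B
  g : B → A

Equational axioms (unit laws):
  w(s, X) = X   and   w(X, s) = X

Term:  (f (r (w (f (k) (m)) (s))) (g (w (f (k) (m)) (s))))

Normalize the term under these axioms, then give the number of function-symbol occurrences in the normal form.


size = 9

1. (f (r (w (f (k) (m)) (s))) (g (w (f (k) (m)) (s))))  →  (f (r (f (k) (m))) (g (w (f (k) (m)) (s))))
2. (f (r (f (k) (m))) (g (w (f (k) (m)) (s))))  →  (f (r (f (k) (m))) (g (f (k) (m))))
normal form: (f (r (f (k) (m))) (g (f (k) (m))))


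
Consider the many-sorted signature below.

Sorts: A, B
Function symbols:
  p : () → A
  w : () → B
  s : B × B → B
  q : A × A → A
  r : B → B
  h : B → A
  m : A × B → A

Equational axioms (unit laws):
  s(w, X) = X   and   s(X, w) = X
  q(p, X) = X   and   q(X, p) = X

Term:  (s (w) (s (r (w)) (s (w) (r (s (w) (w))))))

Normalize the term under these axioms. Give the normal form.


normal form = (s (r (w)) (r (w)))

1. (s (w) (s (r (w)) (s (w) (r (s (w) (w))))))  →  (s (r (w)) (s (w) (r (s (w) (w)))))
2. (s (r (w)) (s (w) (r (s (w) (w)))))  →  (s (r (w)) (r (s (w) (w))))
3. (s (r (w)) (r (s (w) (w))))  →  (s (r (w)) (r (w)))


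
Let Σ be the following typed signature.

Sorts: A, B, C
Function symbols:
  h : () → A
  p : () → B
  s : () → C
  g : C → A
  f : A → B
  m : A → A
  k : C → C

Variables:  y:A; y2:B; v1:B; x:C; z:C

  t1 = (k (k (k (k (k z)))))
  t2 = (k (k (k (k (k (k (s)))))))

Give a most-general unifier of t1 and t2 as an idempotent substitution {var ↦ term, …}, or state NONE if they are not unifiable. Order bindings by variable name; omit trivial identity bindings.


{z ↦ (k (s))}


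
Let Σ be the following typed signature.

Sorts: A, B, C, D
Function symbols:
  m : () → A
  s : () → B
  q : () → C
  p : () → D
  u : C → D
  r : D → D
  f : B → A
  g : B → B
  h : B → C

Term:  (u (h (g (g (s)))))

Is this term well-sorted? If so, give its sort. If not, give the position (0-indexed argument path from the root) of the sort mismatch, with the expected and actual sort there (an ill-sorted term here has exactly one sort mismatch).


well-sorted; sort = D

        (s) : B
      (g (s)) : B
    (g (g (s))) : B
  (h (g (g (s)))) : C
(u (h (g (g (s))))) : D


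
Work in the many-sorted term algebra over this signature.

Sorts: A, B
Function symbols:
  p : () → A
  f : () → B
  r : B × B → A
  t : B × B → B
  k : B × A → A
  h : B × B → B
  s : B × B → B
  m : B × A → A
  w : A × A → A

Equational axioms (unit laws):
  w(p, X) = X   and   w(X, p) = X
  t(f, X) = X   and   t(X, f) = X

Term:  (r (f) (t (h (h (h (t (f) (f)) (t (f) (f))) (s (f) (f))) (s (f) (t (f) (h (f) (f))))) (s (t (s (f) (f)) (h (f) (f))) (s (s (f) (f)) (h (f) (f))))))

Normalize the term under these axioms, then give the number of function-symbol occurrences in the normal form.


size = 31

1. (r (f) (t (h (h (h (t (f) (f)) (t (f) (f))) (s (f) (f))) (s (f) (t (f) (h (f) (f))))) (s (t (s (f) (f)) (h (f) (f))) (s (s (f) (f)) (h (f) (f))))))  →  (r (f) (t (h (h (h (f) (t (f) (f))) (s (f) (f))) (s (f) (t (f) (h (f) (f))))) (s (t (s (f) (f)) (h (f) (f))) (s (s (f) (f)) (h (f) (f))))))
2. (r (f) (t (h (h (h (f) (t (f) (f))) (s (f) (f))) (s (f) (t (f) (h (f) (f))))) (s (t (s (f) (f)) (h (f) (f))) (s (s (f) (f)) (h (f) (f))))))  →  (r (f) (t (h (h (h (f) (f)) (s (f) (f))) (s (f) (t (f) (h (f) (f))))) (s (t (s (f) (f)) (h (f) (f))) (s (s (f) (f)) (h (f) (f))))))
3. (r (f) (t (h (h (h (f) (f)) (s (f) (f))) (s (f) (t (f) (h (f) (f))))) (s (t (s (f) (f)) (h (f) (f))) (s (s (f) (f)) (h (f) (f))))))  →  (r (f) (t (h (h (h (f) (f)) (s (f) (f))) (s (f) (h (f) (f)))) (s (t (s (f) (f)) (h (f) (f))) (s (s (f) (f)) (h (f) (f))))))
normal form: (r (f) (t (h (h (h (f) (f)) (s (f) (f))) (s (f) (h (f) (f)))) (s (t (s (f) (f)) (h (f) (f))) (s (s (f) (f)) (h (f) (f))))))


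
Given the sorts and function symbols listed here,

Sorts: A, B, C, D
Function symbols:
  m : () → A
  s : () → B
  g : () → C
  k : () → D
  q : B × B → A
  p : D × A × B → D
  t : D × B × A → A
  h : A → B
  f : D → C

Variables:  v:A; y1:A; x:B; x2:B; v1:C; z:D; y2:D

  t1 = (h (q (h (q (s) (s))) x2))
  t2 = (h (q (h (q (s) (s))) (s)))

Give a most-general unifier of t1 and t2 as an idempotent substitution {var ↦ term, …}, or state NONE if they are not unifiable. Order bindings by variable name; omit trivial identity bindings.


{x2 ↦ (s)}


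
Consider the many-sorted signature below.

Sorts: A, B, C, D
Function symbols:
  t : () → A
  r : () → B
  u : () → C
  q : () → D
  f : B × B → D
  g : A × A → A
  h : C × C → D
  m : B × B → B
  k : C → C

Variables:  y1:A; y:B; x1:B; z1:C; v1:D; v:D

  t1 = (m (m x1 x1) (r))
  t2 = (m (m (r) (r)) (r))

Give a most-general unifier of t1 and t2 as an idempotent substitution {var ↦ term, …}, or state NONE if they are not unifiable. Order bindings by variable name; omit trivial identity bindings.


{x1 ↦ (r)}


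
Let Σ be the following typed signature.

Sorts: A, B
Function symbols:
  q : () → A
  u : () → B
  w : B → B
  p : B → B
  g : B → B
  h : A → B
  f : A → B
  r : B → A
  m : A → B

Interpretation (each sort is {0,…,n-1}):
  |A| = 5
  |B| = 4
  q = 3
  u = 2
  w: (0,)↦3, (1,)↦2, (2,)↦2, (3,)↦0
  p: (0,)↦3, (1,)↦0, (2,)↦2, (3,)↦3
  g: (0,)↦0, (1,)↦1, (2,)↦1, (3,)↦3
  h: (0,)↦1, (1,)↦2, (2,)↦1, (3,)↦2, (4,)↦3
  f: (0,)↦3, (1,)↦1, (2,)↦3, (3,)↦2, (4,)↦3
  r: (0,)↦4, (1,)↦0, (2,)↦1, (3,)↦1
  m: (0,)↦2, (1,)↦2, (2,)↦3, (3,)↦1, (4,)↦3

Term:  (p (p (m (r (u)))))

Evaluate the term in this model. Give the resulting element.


  u = 2
  (r (u)) = r(2,) = 1
  (m (r (u))) = m(1,) = 2
  (p (m (r (u)))) = p(2,) = 2
  (p (p (m (r (u))))) = p(2,) = 2

value = 2


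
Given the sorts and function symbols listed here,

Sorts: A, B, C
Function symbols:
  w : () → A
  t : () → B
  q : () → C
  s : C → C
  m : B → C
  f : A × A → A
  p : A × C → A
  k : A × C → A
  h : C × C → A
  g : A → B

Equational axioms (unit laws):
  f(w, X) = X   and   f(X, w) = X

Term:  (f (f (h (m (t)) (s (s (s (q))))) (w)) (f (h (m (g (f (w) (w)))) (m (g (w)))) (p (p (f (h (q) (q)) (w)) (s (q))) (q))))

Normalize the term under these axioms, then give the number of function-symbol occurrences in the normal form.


1. (f (f (h (m (t)) (s (s (s (q))))) (w)) (f (h (m (g (f (w) (w)))) (m (g (w)))) (p (p (f (h (q) (q)) (w)) (s (q))) (q))))  →  (f (h (m (t)) (s (s (s (q))))) (f (h (m (g (f (w) (w)))) (m (g (w)))) (p (p (f (h (q) (q)) (w)) (s (q))) (q))))
2. (f (h (m (t)) (s (s (s (q))))) (f (h (m (g (f (w) (w)))) (m (g (w)))) (p (p (f (h (q) (q)) (w)) (s (q))) (q))))  →  (f (h (m (t)) (s (s (s (q))))) (f (h (m (g (w))) (m (g (w)))) (p (p (f (h (q) (q)) (w)) (s (q))) (q))))
3. (f (h (m (t)) (s (s (s (q))))) (f (h (m (g (w))) (m (g (w)))) (p (p (f (h (q) (q)) (w)) (s (q))) (q))))  →  (f (h (m (t)) (s (s (s (q))))) (f (h (m (g (w))) (m (g (w)))) (p (p (h (q) (q)) (s (q))) (q))))
normal form: (f (h (m (t)) (s (s (s (q))))) (f (h (m (g (w))) (m (g (w)))) (p (p (h (q) (q)) (s (q))) (q))))

size = 24


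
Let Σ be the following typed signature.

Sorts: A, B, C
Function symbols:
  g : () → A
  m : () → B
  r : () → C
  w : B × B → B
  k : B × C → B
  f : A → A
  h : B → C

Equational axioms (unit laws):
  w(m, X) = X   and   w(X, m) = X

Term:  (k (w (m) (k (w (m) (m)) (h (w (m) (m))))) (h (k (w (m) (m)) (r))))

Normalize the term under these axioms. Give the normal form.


normal form = (k (k (m) (h (m))) (h (k (m) (r))))

1. (k (w (m) (k (w (m) (m)) (h (w (m) (m))))) (h (k (w (m) (m)) (r))))  →  (k (k (w (m) (m)) (h (w (m) (m)))) (h (k (w (m) (m)) (r))))
2. (k (k (w (m) (m)) (h (w (m) (m)))) (h (k (w (m) (m)) (r))))  →  (k (k (m) (h (w (m) (m)))) (h (k (w (m) (m)) (r))))
3. (k (k (m) (h (w (m) (m)))) (h (k (w (m) (m)) (r))))  →  (k (k (m) (h (m))) (h (k (w (m) (m)) (r))))
4. (k (k (m) (h (m))) (h (k (w (m) (m)) (r))))  →  (k (k (m) (h (m))) (h (k (m) (r))))


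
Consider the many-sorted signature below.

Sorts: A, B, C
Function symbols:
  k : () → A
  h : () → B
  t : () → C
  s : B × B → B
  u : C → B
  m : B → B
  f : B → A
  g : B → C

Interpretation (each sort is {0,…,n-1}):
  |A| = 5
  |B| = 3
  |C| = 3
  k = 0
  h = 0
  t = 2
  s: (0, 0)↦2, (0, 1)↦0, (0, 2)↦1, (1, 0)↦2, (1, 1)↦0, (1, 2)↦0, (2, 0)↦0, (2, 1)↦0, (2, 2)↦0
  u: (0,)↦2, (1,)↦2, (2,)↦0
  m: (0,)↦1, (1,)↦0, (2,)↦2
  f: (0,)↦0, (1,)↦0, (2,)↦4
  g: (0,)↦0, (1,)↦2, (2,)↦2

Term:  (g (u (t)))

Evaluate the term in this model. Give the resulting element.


value = 0

  t = 2
  (u (t)) = u(2,) = 0
  (g (u (t))) = g(0,) = 0


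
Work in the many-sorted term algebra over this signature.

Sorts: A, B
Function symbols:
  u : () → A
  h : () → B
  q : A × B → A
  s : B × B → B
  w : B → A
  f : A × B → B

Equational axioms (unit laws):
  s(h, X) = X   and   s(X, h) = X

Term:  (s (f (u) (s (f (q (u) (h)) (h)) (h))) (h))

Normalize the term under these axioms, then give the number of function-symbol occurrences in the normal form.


size = 7

1. (s (f (u) (s (f (q (u) (h)) (h)) (h))) (h))  →  (f (u) (s (f (q (u) (h)) (h)) (h)))
2. (f (u) (s (f (q (u) (h)) (h)) (h)))  →  (f (u) (f (q (u) (h)) (h)))
normal form: (f (u) (f (q (u) (h)) (h)))


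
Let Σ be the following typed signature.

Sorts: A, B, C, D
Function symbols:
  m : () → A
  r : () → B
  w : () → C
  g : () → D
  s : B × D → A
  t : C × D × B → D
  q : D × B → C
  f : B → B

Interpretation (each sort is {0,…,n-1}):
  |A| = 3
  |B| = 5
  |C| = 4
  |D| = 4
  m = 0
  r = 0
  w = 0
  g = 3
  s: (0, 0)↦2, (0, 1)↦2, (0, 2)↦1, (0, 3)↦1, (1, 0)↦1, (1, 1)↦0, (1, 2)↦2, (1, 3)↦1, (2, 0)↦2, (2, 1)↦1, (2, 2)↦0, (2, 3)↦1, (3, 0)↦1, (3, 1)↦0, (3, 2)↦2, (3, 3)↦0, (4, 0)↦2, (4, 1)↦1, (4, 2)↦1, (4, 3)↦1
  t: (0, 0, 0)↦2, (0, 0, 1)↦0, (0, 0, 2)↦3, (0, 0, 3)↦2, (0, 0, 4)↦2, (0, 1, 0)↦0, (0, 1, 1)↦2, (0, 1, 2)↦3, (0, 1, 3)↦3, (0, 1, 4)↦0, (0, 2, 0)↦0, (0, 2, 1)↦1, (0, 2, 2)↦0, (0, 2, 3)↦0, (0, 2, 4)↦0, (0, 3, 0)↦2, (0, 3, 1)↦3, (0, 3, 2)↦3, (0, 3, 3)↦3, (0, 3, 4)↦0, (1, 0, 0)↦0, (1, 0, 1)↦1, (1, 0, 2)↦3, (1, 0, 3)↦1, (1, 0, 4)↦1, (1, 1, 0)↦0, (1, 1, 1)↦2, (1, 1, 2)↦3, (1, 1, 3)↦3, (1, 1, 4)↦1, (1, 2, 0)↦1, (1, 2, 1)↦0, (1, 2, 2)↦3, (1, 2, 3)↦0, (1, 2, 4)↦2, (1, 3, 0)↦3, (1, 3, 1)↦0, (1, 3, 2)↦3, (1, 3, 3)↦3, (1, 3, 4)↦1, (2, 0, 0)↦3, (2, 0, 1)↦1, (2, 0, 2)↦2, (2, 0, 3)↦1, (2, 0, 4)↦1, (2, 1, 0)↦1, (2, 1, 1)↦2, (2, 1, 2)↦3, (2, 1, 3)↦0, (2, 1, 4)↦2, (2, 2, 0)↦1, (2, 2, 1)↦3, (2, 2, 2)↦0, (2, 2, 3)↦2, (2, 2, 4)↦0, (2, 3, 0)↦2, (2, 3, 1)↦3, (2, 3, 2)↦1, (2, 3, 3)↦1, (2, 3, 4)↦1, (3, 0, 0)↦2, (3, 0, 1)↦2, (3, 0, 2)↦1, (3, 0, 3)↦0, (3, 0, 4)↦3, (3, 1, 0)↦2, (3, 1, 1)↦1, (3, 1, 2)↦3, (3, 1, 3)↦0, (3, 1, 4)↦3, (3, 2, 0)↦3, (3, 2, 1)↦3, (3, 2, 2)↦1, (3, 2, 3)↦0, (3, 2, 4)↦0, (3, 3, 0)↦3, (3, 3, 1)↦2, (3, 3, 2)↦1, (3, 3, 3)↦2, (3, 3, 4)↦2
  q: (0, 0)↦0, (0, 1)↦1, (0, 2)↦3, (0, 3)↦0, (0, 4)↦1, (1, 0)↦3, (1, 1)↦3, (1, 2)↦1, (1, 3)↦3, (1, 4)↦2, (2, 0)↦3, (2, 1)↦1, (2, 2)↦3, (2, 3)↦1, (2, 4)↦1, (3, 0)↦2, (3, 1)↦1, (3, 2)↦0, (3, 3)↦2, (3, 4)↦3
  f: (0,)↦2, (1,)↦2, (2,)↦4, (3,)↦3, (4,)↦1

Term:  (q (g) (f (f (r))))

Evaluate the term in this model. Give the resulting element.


  g = 3
  r = 0
  (f (r)) = f(0,) = 2
  (f (f (r))) = f(2,) = 4
  (q (g) (f (f (r)))) = q(3, 4) = 3

value = 3


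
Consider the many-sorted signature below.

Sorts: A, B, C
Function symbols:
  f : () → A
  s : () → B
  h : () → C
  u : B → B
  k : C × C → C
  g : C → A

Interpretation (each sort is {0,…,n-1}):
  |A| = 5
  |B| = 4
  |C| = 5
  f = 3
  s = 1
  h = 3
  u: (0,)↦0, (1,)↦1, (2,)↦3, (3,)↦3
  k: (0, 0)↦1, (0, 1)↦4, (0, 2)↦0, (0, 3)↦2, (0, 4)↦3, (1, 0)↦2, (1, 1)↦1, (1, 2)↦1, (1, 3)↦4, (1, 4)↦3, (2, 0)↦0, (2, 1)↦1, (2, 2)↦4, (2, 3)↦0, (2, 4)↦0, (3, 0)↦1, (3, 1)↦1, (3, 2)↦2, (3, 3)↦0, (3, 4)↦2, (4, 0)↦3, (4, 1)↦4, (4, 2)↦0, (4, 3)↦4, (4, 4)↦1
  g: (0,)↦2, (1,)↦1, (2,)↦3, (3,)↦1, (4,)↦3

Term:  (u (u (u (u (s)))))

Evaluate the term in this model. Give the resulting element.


  s = 1
  (u (s)) = u(1,) = 1
  (u (u (s))) = u(1,) = 1
  (u (u (u (s)))) = u(1,) = 1
  (u (u (u (u (s))))) = u(1,) = 1

value = 1


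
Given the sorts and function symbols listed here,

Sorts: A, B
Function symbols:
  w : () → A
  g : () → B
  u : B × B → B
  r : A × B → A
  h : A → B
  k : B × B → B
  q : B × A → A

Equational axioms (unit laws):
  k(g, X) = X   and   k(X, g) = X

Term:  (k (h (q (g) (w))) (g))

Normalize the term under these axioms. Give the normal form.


normal form = (h (q (g) (w)))

1. (k (h (q (g) (w))) (g))  →  (h (q (g) (w)))


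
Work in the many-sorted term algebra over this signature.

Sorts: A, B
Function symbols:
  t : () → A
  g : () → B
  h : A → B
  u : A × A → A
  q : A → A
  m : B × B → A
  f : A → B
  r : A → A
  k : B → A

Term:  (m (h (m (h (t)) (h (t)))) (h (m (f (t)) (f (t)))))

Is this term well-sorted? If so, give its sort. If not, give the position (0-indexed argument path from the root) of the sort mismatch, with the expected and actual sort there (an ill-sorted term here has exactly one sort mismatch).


        (t) : A
      (h (t)) : B
        (t) : A
      (h (t)) : B
    (m (h (t)) (h (t))) : A
  (h (m (h (t)) (h (t)))) : B
        (t) : A
      (f (t)) : B
        (t) : A
      (f (t)) : B
    (m (f (t)) (f (t))) : A
  (h (m (f (t)) (f (t)))) : B
(m (h (m (h (t)) (h (t)))) (h (m (f (t)) (f (t))))) : A

well-sorted; sort = A


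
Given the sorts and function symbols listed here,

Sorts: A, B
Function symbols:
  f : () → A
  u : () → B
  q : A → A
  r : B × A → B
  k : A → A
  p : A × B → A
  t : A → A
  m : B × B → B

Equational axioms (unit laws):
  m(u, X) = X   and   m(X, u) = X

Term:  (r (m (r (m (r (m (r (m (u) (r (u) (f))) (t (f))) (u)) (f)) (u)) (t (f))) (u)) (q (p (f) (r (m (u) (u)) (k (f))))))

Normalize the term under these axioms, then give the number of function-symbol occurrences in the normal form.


size = 19

1. (r (m (r (m (r (m (r (m (u) (r (u) (f))) (t (f))) (u)) (f)) (u)) (t (f))) (u)) (q (p (f) (r (m (u) (u)) (k (f))))))  →  (r (r (m (r (m (r (m (u) (r (u) (f))) (t (f))) (u)) (f)) (u)) (t (f))) (q (p (f) (r (m (u) (u)) (k (f))))))
2. (r (r (m (r (m (r (m (u) (r (u) (f))) (t (f))) (u)) (f)) (u)) (t (f))) (q (p (f) (r (m (u) (u)) (k (f))))))  →  (r (r (r (m (r (m (u) (r (u) (f))) (t (f))) (u)) (f)) (t (f))) (q (p (f) (r (m (u) (u)) (k (f))))))
3. (r (r (r (m (r (m (u) (r (u) (f))) (t (f))) (u)) (f)) (t (f))) (q (p (f) (r (m (u) (u)) (k (f))))))  →  (r (r (r (r (m (u) (r (u) (f))) (t (f))) (f)) (t (f))) (q (p (f) (r (m (u) (u)) (k (f))))))
4. (r (r (r (r (m (u) (r (u) (f))) (t (f))) (f)) (t (f))) (q (p (f) (r (m (u) (u)) (k (f))))))  →  (r (r (r (r (r (u) (f)) (t (f))) (f)) (t (f))) (q (p (f) (r (m (u) (u)) (k (f))))))
5. (r (r (r (r (r (u) (f)) (t (f))) (f)) (t (f))) (q (p (f) (r (m (u) (u)) (k (f))))))  →  (r (r (r (r (r (u) (f)) (t (f))) (f)) (t (f))) (q (p (f) (r (u) (k (f))))))
normal form: (r (r (r (r (r (u) (f)) (t (f))) (f)) (t (f))) (q (p (f) (r (u) (k (f))))))


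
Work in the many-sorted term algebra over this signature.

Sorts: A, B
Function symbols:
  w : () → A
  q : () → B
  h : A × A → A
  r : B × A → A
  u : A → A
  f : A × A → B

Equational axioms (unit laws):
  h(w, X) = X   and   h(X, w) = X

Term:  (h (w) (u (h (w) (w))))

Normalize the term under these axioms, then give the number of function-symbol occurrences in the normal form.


1. (h (w) (u (h (w) (w))))  →  (u (h (w) (w)))
2. (u (h (w) (w)))  →  (u (w))
normal form: (u (w))

size = 2


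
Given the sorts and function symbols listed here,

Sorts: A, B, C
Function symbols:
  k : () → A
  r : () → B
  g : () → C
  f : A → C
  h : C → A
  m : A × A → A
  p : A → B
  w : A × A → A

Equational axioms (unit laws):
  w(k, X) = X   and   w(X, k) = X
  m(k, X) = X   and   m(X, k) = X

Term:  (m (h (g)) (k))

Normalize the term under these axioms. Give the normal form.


normal form = (h (g))

1. (m (h (g)) (k))  →  (h (g))


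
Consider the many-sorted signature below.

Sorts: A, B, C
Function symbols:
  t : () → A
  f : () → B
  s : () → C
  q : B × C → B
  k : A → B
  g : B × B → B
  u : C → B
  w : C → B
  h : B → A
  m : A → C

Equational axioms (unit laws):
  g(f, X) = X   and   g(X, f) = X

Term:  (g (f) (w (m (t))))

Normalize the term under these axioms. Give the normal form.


normal form = (w (m (t)))

1. (g (f) (w (m (t))))  →  (w (m (t)))


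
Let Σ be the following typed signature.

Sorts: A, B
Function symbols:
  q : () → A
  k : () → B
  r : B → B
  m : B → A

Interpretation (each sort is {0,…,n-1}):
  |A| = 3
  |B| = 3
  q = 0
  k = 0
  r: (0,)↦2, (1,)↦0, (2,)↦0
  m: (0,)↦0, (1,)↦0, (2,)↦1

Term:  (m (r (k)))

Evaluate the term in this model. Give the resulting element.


value = 1

  k = 0
  (r (k)) = r(0,) = 2
  (m (r (k))) = m(2,) = 1


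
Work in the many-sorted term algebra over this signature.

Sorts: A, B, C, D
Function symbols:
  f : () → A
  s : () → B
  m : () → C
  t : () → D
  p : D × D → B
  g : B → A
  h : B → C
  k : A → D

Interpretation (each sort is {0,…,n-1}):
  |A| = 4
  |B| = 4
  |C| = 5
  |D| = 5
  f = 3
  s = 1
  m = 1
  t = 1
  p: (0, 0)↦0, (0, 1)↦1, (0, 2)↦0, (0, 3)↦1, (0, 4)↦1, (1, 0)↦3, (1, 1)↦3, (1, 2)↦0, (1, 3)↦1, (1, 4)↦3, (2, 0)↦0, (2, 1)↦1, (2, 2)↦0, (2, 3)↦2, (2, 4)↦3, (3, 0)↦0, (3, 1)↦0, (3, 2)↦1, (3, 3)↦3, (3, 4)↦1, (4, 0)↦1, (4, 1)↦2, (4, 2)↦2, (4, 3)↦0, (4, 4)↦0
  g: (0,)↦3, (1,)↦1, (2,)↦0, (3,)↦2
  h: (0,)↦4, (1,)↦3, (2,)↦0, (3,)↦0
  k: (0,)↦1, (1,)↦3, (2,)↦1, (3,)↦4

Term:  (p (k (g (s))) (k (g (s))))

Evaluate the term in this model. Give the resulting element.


  s = 1
  (g (s)) = g(1,) = 1
  (k (g (s))) = k(1,) = 3
  s = 1
  (g (s)) = g(1,) = 1
  (k (g (s))) = k(1,) = 3
  (p (k (g (s))) (k (g (s)))) = p(3, 3) = 3

value = 3


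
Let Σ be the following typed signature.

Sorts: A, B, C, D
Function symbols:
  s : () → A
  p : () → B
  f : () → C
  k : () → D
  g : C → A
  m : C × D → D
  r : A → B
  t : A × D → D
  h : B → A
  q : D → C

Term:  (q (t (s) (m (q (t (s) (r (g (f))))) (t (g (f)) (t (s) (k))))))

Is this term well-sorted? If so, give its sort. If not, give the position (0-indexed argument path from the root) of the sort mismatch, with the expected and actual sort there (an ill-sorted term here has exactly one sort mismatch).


    (s) : A
          (s) : A
              (f) : C
            (g (f)) : A
          (r (g (f))) : B
        (t (s) (r (g (f)))) : ✗ arg 1 at [0, 1, 0, 0, 1] has sort B, expected D
          (f) : C
        (g (f)) : A
          (s) : A
          (k) : D
        (t (s) (k)) : D
      (t (g (f)) (t (s) (k))) : D

ill-sorted at position [0, 1, 0, 0, 1]: expected D, got B
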